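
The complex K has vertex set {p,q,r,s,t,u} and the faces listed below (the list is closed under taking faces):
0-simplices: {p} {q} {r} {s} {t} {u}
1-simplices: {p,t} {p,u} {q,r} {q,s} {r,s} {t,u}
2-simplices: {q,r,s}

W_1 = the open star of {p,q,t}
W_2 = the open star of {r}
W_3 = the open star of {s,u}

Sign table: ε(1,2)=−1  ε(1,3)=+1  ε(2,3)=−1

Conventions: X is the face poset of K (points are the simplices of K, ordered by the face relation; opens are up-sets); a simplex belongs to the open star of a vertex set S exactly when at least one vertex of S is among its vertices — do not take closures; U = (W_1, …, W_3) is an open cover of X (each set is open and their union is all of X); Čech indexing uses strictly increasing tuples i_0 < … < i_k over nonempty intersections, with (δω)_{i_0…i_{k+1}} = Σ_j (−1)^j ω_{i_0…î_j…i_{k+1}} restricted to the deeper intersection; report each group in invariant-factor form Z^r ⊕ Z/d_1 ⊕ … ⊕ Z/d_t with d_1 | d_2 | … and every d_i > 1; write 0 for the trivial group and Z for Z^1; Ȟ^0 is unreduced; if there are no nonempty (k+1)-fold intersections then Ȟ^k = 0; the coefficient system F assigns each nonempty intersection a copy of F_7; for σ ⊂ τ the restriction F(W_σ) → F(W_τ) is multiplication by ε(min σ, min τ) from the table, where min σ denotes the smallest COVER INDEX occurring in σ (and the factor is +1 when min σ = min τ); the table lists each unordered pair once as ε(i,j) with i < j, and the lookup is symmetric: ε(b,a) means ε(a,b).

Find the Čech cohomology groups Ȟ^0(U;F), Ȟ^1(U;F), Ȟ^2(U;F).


nonempty overlaps:
  W1={{p},{q},{t},{p,t},{p,u},{q,r},{q,s},{t,u},{q,r,s}} W2={{r},{q,r},{r,s},{q,r,s}} W3={{s},{u},{p,u},{q,s},{r,s},{t,u},{q,r,s}}
  W12={{q,r},{q,r,s}} W13={{p,u},{q,s},{t,u},{q,r,s}} W23={{r,s},{q,r,s}}
  W123={{q,r,s}}
C dims 3,3,1; δ0: rk_F7 2; δ1: rk_F7 1
degree 0: 3−2−0 = 1 → Ȟ^0 ≅ Z/7
degree 1: 3−1−2 = 0 → Ȟ^1 ≅ 0
degree 2: 1−0−1 = 0 → Ȟ^2 ≅ 0

Ȟ^0 ≅ Z/7, Ȟ^1 ≅ 0 and Ȟ^2 ≅ 0


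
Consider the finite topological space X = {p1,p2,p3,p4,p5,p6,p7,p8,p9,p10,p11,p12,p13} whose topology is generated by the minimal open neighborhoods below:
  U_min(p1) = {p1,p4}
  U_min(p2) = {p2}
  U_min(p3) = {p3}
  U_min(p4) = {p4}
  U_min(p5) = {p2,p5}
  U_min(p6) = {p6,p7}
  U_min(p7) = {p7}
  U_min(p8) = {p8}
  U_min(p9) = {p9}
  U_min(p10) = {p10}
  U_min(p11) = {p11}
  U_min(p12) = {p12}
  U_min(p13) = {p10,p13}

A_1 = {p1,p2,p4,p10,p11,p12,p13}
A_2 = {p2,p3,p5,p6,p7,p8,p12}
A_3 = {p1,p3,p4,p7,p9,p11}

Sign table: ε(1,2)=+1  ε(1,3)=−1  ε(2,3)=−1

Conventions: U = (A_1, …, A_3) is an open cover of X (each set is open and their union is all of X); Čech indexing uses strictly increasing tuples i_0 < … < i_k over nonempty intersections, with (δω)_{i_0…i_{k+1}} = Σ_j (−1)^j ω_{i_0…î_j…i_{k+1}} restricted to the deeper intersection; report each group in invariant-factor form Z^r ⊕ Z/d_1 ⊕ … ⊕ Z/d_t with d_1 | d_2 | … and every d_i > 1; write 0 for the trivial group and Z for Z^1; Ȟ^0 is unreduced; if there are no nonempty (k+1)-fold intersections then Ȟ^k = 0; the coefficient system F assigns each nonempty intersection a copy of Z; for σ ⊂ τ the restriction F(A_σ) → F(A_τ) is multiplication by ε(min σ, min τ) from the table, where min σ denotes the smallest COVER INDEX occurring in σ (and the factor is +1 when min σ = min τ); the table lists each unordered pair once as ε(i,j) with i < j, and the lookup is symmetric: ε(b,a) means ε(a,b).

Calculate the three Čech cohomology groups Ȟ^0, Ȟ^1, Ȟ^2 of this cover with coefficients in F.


Ȟ^0(U;F) ≅ Z; Ȟ^1(U;F) ≅ Z; Ȟ^2(U;F) ≅ 0

nonempty intersections:
  A12={p2,p12} A13={p1,p4,p11} A23={p3,p7}
C dims 3,3; δ0: rk 2, SNF 1^2
Ȟ^0: (3−2)−0=1 ⇒ Z
Ȟ^1: (3−0)−2=1 ⇒ Z
Ȟ^2: (0−0)−0=0 ⇒ 0


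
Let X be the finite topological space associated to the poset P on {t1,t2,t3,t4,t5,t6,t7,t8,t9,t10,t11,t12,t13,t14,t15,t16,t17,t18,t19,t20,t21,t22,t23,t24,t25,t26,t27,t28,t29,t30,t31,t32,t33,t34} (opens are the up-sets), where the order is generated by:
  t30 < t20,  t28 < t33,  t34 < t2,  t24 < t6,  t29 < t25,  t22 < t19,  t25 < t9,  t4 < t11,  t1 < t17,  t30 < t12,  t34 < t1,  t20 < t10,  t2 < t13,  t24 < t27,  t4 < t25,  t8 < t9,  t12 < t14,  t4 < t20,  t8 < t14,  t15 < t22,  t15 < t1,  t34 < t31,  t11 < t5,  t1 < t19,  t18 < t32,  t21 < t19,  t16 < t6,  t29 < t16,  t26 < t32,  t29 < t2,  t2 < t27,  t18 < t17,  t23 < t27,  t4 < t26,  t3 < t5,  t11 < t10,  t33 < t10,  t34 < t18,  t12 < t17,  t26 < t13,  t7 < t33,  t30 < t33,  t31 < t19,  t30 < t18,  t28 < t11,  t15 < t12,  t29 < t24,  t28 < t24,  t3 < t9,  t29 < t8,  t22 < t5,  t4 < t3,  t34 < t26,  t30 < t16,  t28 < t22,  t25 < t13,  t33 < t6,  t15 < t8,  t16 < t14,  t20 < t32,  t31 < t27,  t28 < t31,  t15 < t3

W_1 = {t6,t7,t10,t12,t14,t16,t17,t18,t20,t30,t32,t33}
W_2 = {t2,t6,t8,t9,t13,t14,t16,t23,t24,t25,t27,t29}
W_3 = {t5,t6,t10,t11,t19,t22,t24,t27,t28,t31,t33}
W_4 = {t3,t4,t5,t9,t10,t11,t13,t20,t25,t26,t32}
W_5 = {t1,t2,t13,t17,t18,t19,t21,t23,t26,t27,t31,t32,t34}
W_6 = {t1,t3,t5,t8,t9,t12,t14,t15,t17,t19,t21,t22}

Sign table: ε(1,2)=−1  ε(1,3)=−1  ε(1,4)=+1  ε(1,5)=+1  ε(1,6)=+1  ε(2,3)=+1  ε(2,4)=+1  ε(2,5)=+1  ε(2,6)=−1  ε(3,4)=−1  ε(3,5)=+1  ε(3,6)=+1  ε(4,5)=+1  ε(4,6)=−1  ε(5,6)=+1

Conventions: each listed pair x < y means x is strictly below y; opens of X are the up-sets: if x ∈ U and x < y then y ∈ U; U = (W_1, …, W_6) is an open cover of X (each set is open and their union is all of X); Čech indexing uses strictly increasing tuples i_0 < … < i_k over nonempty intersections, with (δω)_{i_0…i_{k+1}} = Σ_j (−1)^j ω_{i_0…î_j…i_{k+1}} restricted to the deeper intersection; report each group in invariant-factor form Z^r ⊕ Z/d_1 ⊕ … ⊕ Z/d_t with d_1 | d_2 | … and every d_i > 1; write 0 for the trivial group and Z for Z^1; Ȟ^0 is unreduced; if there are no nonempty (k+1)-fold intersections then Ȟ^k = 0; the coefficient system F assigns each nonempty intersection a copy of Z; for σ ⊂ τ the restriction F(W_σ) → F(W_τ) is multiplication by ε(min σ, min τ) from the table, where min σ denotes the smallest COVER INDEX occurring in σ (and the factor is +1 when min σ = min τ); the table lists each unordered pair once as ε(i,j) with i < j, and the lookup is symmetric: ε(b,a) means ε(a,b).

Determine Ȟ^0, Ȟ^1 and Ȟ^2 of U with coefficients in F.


Ȟ^0(U;F) ≅ 0; Ȟ^1(U;F) ≅ Z/2; Ȟ^2(U;F) ≅ Z

cover nerve:
  W12={t6,t14,t16} W13={t6,t10,t33} W14={t10,t20,t32} W15={t17,t18,t32} W16={t12,t14,t17} W23={t6,t24,t27} W24={t9,t13,t25} W25={t2,t13,t23,t27} W26={t8,t9,t14} W34={t5,t10,t11} W35={t19,t27,t31} W36={t5,t19,t22} W45={t13,t26,t32} W46={t3,t5,t9} W56={t1,t17,t19,t21}
  W123={t6} W126={t14} W134={t10} W145={t32} W156={t17} W235={t27} W245={t13} W246={t9} W346={t5} W356={t19}
C dims 6,15,10; δ0: rk 6, SNF 1^5·2; δ1: rk 9, SNF 1^9
Ȟ^0: (6−6)−0=0 ⇒ 0
Ȟ^1: (15−9)−6=0 plus torsion [2] ⇒ Z/2
Ȟ^2: (10−0)−9=1 ⇒ Z


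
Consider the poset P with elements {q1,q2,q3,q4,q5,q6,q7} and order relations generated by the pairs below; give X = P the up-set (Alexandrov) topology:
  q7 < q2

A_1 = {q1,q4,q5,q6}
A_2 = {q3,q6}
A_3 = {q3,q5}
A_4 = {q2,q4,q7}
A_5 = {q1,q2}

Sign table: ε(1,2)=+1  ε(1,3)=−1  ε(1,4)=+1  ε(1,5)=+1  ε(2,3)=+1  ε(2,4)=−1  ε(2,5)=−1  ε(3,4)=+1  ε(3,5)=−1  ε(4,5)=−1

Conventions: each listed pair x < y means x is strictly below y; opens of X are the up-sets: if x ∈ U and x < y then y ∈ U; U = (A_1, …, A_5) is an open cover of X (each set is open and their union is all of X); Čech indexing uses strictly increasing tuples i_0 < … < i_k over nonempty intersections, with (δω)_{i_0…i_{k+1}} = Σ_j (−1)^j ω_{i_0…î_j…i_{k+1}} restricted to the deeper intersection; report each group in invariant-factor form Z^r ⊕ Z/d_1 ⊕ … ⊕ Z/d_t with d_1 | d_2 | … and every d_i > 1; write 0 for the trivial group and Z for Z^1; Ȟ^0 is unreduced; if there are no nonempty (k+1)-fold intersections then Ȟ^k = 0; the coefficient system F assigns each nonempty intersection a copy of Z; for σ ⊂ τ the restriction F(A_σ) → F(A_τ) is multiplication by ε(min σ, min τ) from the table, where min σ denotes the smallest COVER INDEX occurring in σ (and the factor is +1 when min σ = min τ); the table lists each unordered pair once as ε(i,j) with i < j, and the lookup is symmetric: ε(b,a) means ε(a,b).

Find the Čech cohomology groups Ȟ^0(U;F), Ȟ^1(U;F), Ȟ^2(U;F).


nerve of the cover:
  A12={q6} A13={q5} A14={q4} A15={q1} A23={q3} A45={q2}
C dims 5,6; δ0: rk 5, SNF 1^4·2
Ȟ^0 = (5 − 5) − 0 = 0, so Ȟ^0 ≅ 0
Ȟ^1 = (6 − 0) − 5 = 1 plus torsion [2], so Ȟ^1 ≅ Z ⊕ Z/2
Ȟ^2 = (0 − 0) − 0 = 0, so Ȟ^2 ≅ 0

Ȟ^0 ≅ 0, Ȟ^1 ≅ Z ⊕ Z/2 and Ȟ^2 ≅ 0


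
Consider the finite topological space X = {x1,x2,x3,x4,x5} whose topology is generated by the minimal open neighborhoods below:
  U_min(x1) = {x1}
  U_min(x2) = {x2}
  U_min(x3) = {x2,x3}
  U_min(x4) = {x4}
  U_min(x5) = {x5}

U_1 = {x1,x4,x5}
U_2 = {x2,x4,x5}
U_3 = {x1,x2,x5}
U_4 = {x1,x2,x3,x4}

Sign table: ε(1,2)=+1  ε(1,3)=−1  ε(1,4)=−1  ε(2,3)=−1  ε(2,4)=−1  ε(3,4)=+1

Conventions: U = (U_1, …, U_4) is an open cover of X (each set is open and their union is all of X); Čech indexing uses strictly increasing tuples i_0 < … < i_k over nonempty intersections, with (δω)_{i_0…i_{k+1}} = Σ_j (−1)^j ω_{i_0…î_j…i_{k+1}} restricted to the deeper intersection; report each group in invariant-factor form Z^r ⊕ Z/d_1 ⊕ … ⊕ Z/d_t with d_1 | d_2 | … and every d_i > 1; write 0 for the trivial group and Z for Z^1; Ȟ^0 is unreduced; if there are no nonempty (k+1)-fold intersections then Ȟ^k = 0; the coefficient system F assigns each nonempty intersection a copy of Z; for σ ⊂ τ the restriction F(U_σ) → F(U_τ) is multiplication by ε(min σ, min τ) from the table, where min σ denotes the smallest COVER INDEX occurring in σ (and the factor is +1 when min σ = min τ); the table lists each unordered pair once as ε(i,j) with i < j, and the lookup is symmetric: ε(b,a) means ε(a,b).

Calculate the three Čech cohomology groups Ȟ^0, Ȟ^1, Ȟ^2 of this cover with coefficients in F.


Ȟ^0 = Z; Ȟ^1 = 0; Ȟ^2 = Z

nonempty overlaps:
  U12={x4,x5} U13={x1,x5} U14={x1,x4} U23={x2,x5} U24={x2,x4} U34={x1,x2}
  U123={x5} U124={x4} U134={x1} U234={x2}
C dims 4,6,4; δ0: rk 3, SNF 1^3; δ1: rk 3, SNF 1^3
degree 0: 4−3−0 = 1 → Ȟ^0 ≅ Z
degree 1: 6−3−3 = 0 → Ȟ^1 ≅ 0
degree 2: 4−0−3 = 1 → Ȟ^2 ≅ Z


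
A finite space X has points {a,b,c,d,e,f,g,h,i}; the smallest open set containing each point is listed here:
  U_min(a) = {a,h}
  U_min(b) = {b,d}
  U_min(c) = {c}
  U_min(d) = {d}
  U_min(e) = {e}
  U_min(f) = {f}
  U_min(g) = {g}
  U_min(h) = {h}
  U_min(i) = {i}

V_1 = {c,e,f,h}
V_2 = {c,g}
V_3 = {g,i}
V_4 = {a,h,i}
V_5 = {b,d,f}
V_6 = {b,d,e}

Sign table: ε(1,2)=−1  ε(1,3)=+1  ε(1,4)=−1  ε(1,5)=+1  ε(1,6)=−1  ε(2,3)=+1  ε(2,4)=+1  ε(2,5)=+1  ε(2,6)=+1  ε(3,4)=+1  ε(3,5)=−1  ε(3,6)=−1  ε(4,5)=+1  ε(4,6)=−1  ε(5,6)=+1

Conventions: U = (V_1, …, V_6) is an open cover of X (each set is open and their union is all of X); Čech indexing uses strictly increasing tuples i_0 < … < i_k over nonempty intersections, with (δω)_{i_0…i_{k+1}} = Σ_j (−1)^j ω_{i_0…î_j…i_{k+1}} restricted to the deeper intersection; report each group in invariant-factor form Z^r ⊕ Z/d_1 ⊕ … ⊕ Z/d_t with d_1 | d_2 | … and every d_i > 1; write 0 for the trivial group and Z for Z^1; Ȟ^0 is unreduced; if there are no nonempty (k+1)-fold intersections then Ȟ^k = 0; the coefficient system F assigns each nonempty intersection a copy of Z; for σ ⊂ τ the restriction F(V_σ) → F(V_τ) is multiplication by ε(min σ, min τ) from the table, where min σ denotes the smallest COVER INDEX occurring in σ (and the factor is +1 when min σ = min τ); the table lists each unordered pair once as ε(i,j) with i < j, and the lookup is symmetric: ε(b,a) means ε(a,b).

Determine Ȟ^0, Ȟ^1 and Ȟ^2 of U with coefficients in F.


nonempty overlaps:
  V12={c} V14={h} V15={f} V16={e} V23={g} V34={i} V56={b,d}
C dims 6,7; δ0: rk 6, SNF 1^5·2
degree 0: 6−6−0 = 0 → Ȟ^0 ≅ 0
degree 1: 7−0−6 = 1 plus torsion [2] → Ȟ^1 ≅ Z ⊕ Z/2
degree 2: 0−0−0 = 0 → Ȟ^2 ≅ 0

Ȟ^0 ≅ 0, Ȟ^1 ≅ Z ⊕ Z/2, Ȟ^2 ≅ 0


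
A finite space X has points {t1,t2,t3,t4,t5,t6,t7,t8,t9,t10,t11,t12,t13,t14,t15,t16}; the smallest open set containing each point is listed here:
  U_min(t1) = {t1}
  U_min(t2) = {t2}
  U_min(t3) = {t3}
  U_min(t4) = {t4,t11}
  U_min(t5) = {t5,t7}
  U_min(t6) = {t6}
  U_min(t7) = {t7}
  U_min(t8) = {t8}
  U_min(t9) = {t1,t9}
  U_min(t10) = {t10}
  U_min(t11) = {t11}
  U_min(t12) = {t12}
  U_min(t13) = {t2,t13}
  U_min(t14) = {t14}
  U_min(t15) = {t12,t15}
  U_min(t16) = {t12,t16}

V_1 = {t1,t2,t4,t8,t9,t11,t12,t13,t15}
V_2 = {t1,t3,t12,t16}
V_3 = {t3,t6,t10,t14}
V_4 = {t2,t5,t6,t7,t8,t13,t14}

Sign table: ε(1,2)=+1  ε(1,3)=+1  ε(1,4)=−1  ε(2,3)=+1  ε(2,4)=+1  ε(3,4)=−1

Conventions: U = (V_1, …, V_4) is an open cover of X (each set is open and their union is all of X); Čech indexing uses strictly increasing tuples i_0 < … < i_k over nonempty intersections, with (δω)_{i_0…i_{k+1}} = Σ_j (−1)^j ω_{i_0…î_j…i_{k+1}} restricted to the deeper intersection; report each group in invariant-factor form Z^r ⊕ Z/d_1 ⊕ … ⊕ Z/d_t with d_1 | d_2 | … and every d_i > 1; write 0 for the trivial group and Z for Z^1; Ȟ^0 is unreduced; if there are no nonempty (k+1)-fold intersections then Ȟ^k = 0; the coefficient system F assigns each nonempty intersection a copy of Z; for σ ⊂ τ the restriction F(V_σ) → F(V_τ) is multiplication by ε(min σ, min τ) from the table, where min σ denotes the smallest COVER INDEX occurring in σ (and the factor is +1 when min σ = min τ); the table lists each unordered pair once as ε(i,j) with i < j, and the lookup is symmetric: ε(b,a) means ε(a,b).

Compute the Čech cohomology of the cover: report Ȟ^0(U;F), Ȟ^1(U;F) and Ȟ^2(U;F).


Ȟ^0 = Z, Ȟ^1 = Z, Ȟ^2 = 0

nonempty overlaps:
  V12={t1,t12} V14={t2,t8,t13} V23={t3} V34={t6,t14}
C dims 4,4; δ0: rk 3, SNF 1^3
degree 0: 4−3−0 = 1 → Ȟ^0 ≅ Z
degree 1: 4−0−3 = 1 → Ȟ^1 ≅ Z
degree 2: 0−0−0 = 0 → Ȟ^2 ≅ 0


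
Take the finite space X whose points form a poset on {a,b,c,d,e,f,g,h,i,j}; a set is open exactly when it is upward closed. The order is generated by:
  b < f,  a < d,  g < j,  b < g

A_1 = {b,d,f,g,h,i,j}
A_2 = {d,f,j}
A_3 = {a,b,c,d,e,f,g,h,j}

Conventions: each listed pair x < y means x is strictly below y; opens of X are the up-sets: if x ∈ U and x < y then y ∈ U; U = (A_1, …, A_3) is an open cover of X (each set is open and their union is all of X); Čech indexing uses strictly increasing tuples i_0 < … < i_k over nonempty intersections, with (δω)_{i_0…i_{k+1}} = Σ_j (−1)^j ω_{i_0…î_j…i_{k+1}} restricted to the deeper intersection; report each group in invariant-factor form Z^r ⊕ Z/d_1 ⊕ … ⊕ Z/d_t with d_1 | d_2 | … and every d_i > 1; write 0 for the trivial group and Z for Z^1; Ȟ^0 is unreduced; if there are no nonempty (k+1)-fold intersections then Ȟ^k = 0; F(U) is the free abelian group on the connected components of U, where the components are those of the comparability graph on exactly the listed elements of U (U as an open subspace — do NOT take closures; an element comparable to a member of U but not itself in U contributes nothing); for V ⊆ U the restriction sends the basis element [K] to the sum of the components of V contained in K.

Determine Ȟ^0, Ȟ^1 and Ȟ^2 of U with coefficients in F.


nonempty intersections:
  A12={d,f,j} A13={b,d,f,g,h,j} A23={d,f,j}
  A123={d,f,j}
components per intersection:
  A1: {b,f,g,j} {d} {h} {i}
  A2: {d} {f} {j}
  A3: {a,d} {b,f,g,j} {c} {e} {h}
  A12: {d} {f} {j}
  A13: {b,f,g,j} {d} {h}
  A23: {d} {f} {j}
  A123: {d} {f} {j}
C dims 12,9,3; δ0: rk 6, SNF 1^6; δ1: rk 3, SNF 1^3
Ȟ^0: (12−6)−0=6 ⇒ Z^6
Ȟ^1: (9−3)−6=0 ⇒ 0
Ȟ^2: (3−0)−3=0 ⇒ 0

Ȟ^0 ≅ Z^6, Ȟ^1 ≅ 0, Ȟ^2 ≅ 0


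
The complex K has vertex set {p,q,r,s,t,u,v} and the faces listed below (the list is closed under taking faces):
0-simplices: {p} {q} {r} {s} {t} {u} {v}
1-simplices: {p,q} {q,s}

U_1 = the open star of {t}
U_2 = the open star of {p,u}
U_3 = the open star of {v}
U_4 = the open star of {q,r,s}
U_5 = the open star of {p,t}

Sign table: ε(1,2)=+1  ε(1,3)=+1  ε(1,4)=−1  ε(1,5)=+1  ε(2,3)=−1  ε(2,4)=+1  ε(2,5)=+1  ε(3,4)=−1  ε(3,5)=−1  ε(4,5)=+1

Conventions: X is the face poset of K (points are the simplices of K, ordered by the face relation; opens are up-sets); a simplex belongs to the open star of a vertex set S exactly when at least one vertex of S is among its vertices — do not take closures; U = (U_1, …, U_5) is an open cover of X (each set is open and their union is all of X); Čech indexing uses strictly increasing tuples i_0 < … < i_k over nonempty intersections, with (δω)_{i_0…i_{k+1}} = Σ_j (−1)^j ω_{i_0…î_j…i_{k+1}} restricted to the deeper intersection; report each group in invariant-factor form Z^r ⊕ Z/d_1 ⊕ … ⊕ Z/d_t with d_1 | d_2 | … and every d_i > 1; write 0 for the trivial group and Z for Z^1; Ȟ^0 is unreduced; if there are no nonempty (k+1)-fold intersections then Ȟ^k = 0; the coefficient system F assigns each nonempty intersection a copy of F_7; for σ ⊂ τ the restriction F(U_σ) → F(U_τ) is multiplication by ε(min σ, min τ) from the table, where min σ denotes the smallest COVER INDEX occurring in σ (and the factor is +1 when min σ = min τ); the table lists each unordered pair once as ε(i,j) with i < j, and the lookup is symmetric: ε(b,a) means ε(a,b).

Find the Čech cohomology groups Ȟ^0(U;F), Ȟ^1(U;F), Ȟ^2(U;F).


Ȟ^0 ≅ Z/7 ⊕ Z/7, Ȟ^1 ≅ 0, Ȟ^2 ≅ 0

nerve of the cover:
  U1={{t}} U2={{p},{u},{p,q}} U3={{v}} U4={{q},{r},{s},{p,q},{q,s}} U5={{p},{t},{p,q}}
  U15={{t}} U24={{p,q}} U25={{p},{p,q}} U45={{p,q}}
  U245={{p,q}}
C dims 5,4,1; δ0: rk_F7 3; δ1: rk_F7 1
Ȟ^0 = (5 − 3) − 0 = 2, so Ȟ^0 ≅ Z/7 ⊕ Z/7
Ȟ^1 = (4 − 1) − 3 = 0, so Ȟ^1 ≅ 0
Ȟ^2 = (1 − 0) − 1 = 0, so Ȟ^2 ≅ 0


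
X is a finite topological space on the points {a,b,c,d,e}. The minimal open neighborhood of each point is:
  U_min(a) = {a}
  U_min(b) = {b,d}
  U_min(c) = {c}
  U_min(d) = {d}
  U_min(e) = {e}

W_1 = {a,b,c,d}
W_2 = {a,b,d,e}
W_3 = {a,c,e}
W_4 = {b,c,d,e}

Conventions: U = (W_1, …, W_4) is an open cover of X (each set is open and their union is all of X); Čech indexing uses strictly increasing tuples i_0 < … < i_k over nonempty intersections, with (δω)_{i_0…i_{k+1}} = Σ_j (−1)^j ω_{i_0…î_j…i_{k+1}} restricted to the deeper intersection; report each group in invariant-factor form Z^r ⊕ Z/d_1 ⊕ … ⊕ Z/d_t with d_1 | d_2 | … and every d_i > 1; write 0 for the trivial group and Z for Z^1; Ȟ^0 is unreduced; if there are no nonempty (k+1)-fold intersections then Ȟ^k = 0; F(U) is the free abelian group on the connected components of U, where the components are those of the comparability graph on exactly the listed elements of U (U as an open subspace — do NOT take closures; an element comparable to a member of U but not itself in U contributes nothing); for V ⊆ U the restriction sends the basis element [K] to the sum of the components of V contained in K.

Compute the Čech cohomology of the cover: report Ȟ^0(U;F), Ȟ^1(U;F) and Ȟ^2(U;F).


cover nerve:
  W12={a,b,d} W13={a,c} W14={b,c,d} W23={a,e} W24={b,d,e} W34={c,e}
  W123={a} W124={b,d} W134={c} W234={e}
components per intersection:
  W1: {a} {b,d} {c}
  W2: {a} {b,d} {e}
  W3: {a} {c} {e}
  W4: {b,d} {c} {e}
  W12: {a} {b,d}
  W13: {a} {c}
  W14: {b,d} {c}
  W23: {a} {e}
  W24: {b,d} {e}
  W34: {c} {e}
  W123: {a}
  W124: {b,d}
  W134: {c}
  W234: {e}
C dims 12,12,4; δ0: rk 8, SNF 1^8; δ1: rk 4, SNF 1^4
Ȟ^0: (12−8)−0=4 ⇒ Z^4
Ȟ^1: (12−4)−8=0 ⇒ 0
Ȟ^2: (4−0)−4=0 ⇒ 0

Ȟ^0(U;F) ≅ Z^4; Ȟ^1(U;F) ≅ 0; Ȟ^2(U;F) ≅ 0


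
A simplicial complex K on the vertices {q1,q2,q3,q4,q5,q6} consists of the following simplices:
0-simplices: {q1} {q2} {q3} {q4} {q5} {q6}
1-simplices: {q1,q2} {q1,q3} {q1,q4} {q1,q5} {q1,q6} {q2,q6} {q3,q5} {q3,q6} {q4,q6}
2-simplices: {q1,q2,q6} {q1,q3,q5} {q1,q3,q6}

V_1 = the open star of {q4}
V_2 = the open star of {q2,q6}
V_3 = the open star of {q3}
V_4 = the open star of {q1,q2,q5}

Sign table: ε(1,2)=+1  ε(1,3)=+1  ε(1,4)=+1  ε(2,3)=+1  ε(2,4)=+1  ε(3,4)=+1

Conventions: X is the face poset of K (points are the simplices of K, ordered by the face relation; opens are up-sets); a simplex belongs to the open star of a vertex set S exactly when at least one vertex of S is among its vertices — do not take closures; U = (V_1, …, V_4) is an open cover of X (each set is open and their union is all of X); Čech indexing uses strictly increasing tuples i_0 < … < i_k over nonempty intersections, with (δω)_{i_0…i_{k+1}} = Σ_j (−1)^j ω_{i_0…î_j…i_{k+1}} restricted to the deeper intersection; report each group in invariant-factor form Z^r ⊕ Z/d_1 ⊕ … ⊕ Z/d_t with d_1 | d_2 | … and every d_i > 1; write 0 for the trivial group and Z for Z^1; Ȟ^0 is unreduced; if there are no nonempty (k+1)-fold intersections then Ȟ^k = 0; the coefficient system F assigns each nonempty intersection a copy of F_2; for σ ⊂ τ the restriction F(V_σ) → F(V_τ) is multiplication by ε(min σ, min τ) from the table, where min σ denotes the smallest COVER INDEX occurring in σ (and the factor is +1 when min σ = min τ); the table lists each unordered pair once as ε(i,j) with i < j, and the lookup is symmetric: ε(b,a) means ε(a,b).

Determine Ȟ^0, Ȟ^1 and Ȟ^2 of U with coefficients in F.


Ȟ^0 = Z/2, Ȟ^1 = Z/2 and Ȟ^2 = 0

intersection data:
  V1={{q4},{q1,q4},{q4,q6}} V2={{q2},{q6},{q1,q2},{q1,q6},{q2,q6},{q3,q6},{q4,q6},{q1,q2,q6},{q1,q3,q6}} V3={{q3},{q1,q3},{q3,q5},{q3,q6},{q1,q3,q5},{q1,q3,q6}} V4={{q1},{q2},{q5},{q1,q2},{q1,q3},{q1,q4},{q1,q5},{q1,q6},{q2,q6},{q3,q5},{q1,q2,q6},{q1,q3,q5},{q1,q3,q6}}
  V12={{q4,q6}} V14={{q1,q4}} V23={{q3,q6},{q1,q3,q6}} V24={{q2},{q1,q2},{q1,q6},{q2,q6},{q1,q2,q6},{q1,q3,q6}} V34={{q1,q3},{q3,q5},{q1,q3,q5},{q1,q3,q6}}
  V234={{q1,q3,q6}}
C dims 4,5,1; δ0: rk_F2 3; δ1: rk_F2 1
Ȟ^0 = (4 − 3) − 0 = 1, so Ȟ^0 ≅ Z/2
Ȟ^1 = (5 − 1) − 3 = 1, so Ȟ^1 ≅ Z/2
Ȟ^2 = (1 − 0) − 1 = 0, so Ȟ^2 ≅ 0


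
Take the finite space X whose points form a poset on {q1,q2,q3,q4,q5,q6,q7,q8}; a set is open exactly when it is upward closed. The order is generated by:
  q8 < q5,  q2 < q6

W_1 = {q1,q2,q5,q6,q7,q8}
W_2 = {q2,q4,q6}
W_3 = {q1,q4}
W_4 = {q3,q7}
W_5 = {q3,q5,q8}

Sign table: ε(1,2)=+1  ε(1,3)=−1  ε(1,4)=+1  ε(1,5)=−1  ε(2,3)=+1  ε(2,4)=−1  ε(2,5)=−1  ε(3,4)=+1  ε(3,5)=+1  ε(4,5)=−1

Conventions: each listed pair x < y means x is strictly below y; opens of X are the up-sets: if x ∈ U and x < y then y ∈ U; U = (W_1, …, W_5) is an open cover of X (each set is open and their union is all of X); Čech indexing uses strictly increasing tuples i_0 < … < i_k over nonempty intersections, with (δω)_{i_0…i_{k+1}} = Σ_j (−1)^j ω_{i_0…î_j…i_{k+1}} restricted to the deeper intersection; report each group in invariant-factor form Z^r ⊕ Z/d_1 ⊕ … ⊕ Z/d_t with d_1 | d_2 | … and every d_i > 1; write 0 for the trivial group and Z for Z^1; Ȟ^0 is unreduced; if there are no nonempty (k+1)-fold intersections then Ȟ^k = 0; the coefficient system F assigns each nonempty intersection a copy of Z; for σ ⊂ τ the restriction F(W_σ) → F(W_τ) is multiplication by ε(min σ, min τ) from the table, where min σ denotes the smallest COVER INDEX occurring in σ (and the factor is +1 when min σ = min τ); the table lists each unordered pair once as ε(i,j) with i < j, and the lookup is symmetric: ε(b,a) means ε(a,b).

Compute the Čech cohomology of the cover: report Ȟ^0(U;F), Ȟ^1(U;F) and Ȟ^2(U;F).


nerve of the cover:
  W12={q2,q6} W13={q1} W14={q7} W15={q5,q8} W23={q4} W45={q3}
C dims 5,6; δ0: rk 5, SNF 1^4·2
Ȟ^0 = (5 − 5) − 0 = 0, so Ȟ^0 ≅ 0
Ȟ^1 = (6 − 0) − 5 = 1 plus torsion [2], so Ȟ^1 ≅ Z ⊕ Z/2
Ȟ^2 = (0 − 0) − 0 = 0, so Ȟ^2 ≅ 0

Ȟ^0 ≅ 0; Ȟ^1 ≅ Z ⊕ Z/2; Ȟ^2 ≅ 0


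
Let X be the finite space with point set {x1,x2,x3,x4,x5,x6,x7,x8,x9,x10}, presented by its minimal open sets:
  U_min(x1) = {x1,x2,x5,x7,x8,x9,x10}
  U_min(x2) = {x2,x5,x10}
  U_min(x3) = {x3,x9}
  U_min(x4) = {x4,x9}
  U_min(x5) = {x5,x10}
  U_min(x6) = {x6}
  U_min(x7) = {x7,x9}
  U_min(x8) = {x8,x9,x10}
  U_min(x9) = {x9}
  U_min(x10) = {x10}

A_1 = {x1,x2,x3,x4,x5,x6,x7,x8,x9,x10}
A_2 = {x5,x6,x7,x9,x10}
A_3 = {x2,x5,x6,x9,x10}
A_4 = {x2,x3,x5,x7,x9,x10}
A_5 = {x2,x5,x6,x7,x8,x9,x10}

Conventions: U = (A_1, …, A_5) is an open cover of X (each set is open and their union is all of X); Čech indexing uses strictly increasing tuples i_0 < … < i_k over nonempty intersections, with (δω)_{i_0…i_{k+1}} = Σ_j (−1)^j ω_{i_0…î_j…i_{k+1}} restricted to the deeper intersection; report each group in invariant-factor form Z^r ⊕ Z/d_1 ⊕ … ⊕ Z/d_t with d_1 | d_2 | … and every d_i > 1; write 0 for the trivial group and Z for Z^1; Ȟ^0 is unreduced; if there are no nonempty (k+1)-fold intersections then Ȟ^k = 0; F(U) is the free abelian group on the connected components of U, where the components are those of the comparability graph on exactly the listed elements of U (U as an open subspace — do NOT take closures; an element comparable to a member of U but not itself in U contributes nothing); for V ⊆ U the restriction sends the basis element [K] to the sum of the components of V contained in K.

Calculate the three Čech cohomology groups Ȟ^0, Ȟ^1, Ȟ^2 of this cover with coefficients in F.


Ȟ^0 = Z^2, Ȟ^1 = 0 and Ȟ^2 = 0

nonempty overlaps:
  A12={x5,x6,x7,x9,x10} A13={x2,x5,x6,x9,x10} A14={x2,x3,x5,x7,x9,x10} A15={x2,x5,x6,x7,x8,x9,x10} A23={x5,x6,x9,x10} A24={x5,x7,x9,x10} A25={x5,x6,x7,x9,x10} A34={x2,x5,x9,x10} A35={x2,x5,x6,x9,x10} A45={x2,x5,x7,x9,x10}
  A123={x5,x6,x9,x10} A124={x5,x7,x9,x10} A125={x5,x6,x7,x9,x10} A134={x2,x5,x9,x10} A135={x2,x5,x6,x9,x10} A145={x2,x5,x7,x9,x10} A234={x5,x9,x10} A235={x5,x6,x9,x10} A245={x5,x7,x9,x10} A345={x2,x5,x9,x10}
  A1234={x5,x9,x10} A1235={x5,x6,x9,x10} A1245={x5,x7,x9,x10} A1345={x2,x5,x9,x10} A2345={x5,x9,x10}
  A12345={x5,x9,x10}
components per intersection:
  A1: {x1,x2,x3,x4,x5,x7,x8,x9,x10} {x6}
  A2: {x5,x10} {x6} {x7,x9}
  A3: {x2,x5,x10} {x6} {x9}
  A4: {x2,x5,x10} {x3,x7,x9}
  A5: {x2,x5,x7,x8,x9,x10} {x6}
  A12: {x5,x10} {x6} {x7,x9}
  A13: {x2,x5,x10} {x6} {x9}
  A14: {x2,x5,x10} {x3,x7,x9}
  A15: {x2,x5,x7,x8,x9,x10} {x6}
  A23: {x5,x10} {x6} {x9}
  A24: {x5,x10} {x7,x9}
  A25: {x5,x10} {x6} {x7,x9}
  A34: {x2,x5,x10} {x9}
  A35: {x2,x5,x10} {x6} {x9}
  A45: {x2,x5,x10} {x7,x9}
  A123: {x5,x10} {x6} {x9}
  A124: {x5,x10} {x7,x9}
  A125: {x5,x10} {x6} {x7,x9}
  A134: {x2,x5,x10} {x9}
  A135: {x2,x5,x10} {x6} {x9}
  A145: {x2,x5,x10} {x7,x9}
  A234: {x5,x10} {x9}
  A235: {x5,x10} {x6} {x9}
  A245: {x5,x10} {x7,x9}
  A345: {x2,x5,x10} {x9}
  A1234: {x5,x10} {x9}
  A1235: {x5,x10} {x6} {x9}
  A1245: {x5,x10} {x7,x9}
  A1345: {x2,x5,x10} {x9}
  A2345: {x5,x10} {x9}
  A12345: {x5,x10} {x9}
C dims 12,25,24,11; δ0: rk 10, SNF 1^10; δ1: rk 15, SNF 1^15; δ2: rk 9, SNF 1^9
degree 0: 12−10−0 = 2 → Ȟ^0 ≅ Z^2
degree 1: 25−15−10 = 0 → Ȟ^1 ≅ 0
degree 2: 24−9−15 = 0 → Ȟ^2 ≅ 0


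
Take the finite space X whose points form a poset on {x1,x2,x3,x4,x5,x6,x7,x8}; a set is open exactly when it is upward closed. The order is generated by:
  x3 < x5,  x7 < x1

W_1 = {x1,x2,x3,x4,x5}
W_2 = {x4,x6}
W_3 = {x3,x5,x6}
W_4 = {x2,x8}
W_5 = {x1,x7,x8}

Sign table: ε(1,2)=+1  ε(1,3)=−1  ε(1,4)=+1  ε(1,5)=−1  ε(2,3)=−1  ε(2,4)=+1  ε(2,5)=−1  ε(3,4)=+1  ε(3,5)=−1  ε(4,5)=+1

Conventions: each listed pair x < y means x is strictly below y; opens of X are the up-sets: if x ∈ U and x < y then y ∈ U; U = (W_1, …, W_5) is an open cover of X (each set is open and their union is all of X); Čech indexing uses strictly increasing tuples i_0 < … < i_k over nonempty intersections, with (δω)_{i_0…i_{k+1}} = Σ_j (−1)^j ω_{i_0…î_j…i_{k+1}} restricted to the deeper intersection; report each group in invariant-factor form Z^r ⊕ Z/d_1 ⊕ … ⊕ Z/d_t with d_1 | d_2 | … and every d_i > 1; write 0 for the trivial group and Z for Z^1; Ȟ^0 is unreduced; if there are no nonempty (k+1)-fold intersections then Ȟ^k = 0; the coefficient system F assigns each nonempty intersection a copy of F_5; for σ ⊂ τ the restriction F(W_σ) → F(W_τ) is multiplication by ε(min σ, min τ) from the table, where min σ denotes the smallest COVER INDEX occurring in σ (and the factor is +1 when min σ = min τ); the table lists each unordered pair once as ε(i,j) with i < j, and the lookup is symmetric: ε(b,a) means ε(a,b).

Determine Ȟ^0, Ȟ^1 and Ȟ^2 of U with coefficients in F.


nerve of the cover:
  W12={x4} W13={x3,x5} W14={x2} W15={x1} W23={x6} W45={x8}
C dims 5,6; δ0: rk_F5 5
Ȟ^0 = (5 − 5) − 0 = 0, so Ȟ^0 ≅ 0
Ȟ^1 = (6 − 0) − 5 = 1, so Ȟ^1 ≅ Z/5
Ȟ^2 = (0 − 0) − 0 = 0, so Ȟ^2 ≅ 0

Ȟ^0 ≅ 0; Ȟ^1 ≅ Z/5; Ȟ^2 ≅ 0


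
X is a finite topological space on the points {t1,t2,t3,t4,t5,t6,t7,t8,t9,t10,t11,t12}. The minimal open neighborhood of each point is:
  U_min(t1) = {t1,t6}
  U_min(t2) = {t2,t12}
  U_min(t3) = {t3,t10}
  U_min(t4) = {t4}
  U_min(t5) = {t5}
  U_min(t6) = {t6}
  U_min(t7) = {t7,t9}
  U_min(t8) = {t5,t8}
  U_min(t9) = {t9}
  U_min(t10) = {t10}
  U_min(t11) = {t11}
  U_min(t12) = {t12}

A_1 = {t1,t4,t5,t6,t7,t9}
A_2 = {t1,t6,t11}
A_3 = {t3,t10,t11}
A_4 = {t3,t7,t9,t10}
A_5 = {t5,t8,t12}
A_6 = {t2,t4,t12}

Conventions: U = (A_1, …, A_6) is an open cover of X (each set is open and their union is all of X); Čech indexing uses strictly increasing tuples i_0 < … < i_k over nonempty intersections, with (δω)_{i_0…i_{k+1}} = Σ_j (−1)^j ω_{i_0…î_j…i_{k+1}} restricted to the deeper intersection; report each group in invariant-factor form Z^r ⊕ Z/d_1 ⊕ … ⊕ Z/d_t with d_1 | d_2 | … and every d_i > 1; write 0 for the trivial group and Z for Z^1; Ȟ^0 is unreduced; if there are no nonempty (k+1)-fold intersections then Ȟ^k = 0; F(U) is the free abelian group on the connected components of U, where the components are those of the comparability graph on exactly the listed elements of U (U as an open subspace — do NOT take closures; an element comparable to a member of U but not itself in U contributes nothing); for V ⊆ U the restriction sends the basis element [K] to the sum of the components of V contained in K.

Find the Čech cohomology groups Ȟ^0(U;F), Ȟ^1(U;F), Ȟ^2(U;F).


Ȟ^0(U;F) ≅ Z^7, Ȟ^1(U;F) ≅ 0 and Ȟ^2(U;F) ≅ 0

nonempty intersections:
  A12={t1,t6} A14={t7,t9} A15={t5} A16={t4} A23={t11} A34={t3,t10} A56={t12}
components per intersection:
  A1: {t1,t6} {t4} {t5} {t7,t9}
  A2: {t1,t6} {t11}
  A3: {t3,t10} {t11}
  A4: {t3,t10} {t7,t9}
  A5: {t5,t8} {t12}
  A6: {t2,t12} {t4}
  A12: {t1,t6}
  A14: {t7,t9}
  A15: {t5}
  A16: {t4}
  A23: {t11}
  A34: {t3,t10}
  A56: {t12}
C dims 14,7; δ0: rk 7, SNF 1^7
Ȟ^0: (14−7)−0=7 ⇒ Z^7
Ȟ^1: (7−0)−7=0 ⇒ 0
Ȟ^2: (0−0)−0=0 ⇒ 0


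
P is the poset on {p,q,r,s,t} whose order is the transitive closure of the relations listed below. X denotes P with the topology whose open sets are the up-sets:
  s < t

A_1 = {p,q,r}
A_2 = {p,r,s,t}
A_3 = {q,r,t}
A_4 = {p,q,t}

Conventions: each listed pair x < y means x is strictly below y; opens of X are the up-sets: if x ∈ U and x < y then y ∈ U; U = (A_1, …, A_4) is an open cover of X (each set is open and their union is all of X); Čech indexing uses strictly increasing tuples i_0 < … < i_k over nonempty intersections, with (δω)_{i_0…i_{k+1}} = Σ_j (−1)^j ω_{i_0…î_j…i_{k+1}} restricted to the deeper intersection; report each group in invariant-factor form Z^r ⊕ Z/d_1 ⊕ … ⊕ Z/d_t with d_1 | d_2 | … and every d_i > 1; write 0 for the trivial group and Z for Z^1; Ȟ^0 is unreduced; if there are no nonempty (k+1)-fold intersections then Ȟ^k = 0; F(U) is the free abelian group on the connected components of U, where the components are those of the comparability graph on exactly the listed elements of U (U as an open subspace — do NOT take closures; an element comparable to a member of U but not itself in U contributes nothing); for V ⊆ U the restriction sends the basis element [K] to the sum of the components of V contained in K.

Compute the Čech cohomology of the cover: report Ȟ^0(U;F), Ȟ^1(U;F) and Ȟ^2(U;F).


cover nerve:
  A12={p,r} A13={q,r} A14={p,q} A23={r,t} A24={p,t} A34={q,t}
  A123={r} A124={p} A134={q} A234={t}
components per intersection:
  A1: {p} {q} {r}
  A2: {p} {r} {s,t}
  A3: {q} {r} {t}
  A4: {p} {q} {t}
  A12: {p} {r}
  A13: {q} {r}
  A14: {p} {q}
  A23: {r} {t}
  A24: {p} {t}
  A34: {q} {t}
  A123: {r}
  A124: {p}
  A134: {q}
  A234: {t}
C dims 12,12,4; δ0: rk 8, SNF 1^8; δ1: rk 4, SNF 1^4
Ȟ^0: (12−8)−0=4 ⇒ Z^4
Ȟ^1: (12−4)−8=0 ⇒ 0
Ȟ^2: (4−0)−4=0 ⇒ 0

Ȟ^0 = Z^4,  Ȟ^1 = 0,  Ȟ^2 = 0


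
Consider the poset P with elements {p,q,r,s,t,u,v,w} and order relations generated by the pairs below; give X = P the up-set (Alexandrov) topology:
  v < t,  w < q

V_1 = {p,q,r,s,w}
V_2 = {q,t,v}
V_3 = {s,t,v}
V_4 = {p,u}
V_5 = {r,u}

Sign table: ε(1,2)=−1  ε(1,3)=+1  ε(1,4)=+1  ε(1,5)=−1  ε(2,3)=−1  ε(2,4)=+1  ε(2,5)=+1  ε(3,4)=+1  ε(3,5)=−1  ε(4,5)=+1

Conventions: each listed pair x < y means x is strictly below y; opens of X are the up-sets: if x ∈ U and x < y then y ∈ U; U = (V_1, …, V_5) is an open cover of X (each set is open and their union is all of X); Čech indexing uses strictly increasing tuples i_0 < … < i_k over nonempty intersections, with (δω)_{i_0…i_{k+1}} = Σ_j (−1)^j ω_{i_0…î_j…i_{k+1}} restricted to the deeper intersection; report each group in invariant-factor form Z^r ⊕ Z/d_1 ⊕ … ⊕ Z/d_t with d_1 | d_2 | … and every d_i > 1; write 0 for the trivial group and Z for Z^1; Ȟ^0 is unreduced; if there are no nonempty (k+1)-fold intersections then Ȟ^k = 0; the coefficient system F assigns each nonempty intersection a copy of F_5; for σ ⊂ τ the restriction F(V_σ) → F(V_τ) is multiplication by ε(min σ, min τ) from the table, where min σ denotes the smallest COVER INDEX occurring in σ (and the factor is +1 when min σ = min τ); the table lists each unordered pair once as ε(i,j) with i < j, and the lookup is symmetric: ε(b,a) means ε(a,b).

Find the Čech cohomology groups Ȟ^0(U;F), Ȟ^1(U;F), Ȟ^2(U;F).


Ȟ^0 ≅ 0,  Ȟ^1 ≅ Z/5,  Ȟ^2 ≅ 0

nonempty overlaps:
  V12={q} V13={s} V14={p} V15={r} V23={t,v} V45={u}
C dims 5,6; δ0: rk_F5 5
degree 0: 5−5−0 = 0 → Ȟ^0 ≅ 0
degree 1: 6−0−5 = 1 → Ȟ^1 ≅ Z/5
degree 2: 0−0−0 = 0 → Ȟ^2 ≅ 0


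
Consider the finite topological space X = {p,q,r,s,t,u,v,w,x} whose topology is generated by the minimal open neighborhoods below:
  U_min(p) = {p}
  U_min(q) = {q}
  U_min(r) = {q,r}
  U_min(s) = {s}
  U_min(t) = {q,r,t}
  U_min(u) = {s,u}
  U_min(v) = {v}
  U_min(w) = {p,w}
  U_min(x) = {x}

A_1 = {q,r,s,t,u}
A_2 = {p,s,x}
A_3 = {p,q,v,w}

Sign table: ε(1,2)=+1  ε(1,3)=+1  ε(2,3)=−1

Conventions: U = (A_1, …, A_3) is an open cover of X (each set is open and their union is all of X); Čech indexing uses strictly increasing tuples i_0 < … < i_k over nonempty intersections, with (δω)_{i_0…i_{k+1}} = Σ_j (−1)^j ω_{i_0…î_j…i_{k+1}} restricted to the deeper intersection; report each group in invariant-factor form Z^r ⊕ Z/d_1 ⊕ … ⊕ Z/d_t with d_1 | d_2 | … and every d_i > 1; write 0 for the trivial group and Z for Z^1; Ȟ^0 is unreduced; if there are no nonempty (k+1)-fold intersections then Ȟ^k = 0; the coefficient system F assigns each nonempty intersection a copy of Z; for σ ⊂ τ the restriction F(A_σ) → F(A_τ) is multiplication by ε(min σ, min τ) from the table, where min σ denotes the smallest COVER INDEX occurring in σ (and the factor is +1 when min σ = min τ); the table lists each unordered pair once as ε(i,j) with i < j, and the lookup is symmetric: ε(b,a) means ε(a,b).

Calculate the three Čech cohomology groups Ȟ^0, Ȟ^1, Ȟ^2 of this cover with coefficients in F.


cover nerve:
  A12={s} A13={q} A23={p}
C dims 3,3; δ0: rk 3, SNF 1^2·2
Ȟ^0: (3−3)−0=0 ⇒ 0
Ȟ^1: (3−0)−3=0 plus torsion [2] ⇒ Z/2
Ȟ^2: (0−0)−0=0 ⇒ 0

Ȟ^0 ≅ 0, Ȟ^1 ≅ Z/2 and Ȟ^2 ≅ 0


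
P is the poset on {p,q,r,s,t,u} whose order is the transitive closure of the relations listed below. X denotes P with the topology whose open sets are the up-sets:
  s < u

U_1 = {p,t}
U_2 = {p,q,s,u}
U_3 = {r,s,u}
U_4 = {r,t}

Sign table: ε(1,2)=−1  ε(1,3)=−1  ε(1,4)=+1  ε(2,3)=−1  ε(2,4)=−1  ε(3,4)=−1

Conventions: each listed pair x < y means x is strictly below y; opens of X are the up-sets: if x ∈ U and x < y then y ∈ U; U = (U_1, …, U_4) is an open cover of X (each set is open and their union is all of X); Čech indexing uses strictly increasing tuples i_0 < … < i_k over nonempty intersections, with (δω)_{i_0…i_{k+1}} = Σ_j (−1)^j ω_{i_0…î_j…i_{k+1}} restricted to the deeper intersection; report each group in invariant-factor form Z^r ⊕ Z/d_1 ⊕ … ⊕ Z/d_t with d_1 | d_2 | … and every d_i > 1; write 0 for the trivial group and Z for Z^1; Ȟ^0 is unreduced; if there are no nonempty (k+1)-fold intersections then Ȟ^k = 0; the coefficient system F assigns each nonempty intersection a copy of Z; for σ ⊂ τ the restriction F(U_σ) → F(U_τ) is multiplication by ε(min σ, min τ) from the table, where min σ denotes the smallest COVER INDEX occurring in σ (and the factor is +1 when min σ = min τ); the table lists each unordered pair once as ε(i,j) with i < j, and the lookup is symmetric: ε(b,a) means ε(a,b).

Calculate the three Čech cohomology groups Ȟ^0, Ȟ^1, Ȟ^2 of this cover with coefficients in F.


Ȟ^0 ≅ 0,  Ȟ^1 ≅ Z/2,  Ȟ^2 ≅ 0

nonempty intersections:
  U12={p} U14={t} U23={s,u} U34={r}
C dims 4,4; δ0: rk 4, SNF 1^3·2
Ȟ^0: (4−4)−0=0 ⇒ 0
Ȟ^1: (4−0)−4=0 plus torsion [2] ⇒ Z/2
Ȟ^2: (0−0)−0=0 ⇒ 0


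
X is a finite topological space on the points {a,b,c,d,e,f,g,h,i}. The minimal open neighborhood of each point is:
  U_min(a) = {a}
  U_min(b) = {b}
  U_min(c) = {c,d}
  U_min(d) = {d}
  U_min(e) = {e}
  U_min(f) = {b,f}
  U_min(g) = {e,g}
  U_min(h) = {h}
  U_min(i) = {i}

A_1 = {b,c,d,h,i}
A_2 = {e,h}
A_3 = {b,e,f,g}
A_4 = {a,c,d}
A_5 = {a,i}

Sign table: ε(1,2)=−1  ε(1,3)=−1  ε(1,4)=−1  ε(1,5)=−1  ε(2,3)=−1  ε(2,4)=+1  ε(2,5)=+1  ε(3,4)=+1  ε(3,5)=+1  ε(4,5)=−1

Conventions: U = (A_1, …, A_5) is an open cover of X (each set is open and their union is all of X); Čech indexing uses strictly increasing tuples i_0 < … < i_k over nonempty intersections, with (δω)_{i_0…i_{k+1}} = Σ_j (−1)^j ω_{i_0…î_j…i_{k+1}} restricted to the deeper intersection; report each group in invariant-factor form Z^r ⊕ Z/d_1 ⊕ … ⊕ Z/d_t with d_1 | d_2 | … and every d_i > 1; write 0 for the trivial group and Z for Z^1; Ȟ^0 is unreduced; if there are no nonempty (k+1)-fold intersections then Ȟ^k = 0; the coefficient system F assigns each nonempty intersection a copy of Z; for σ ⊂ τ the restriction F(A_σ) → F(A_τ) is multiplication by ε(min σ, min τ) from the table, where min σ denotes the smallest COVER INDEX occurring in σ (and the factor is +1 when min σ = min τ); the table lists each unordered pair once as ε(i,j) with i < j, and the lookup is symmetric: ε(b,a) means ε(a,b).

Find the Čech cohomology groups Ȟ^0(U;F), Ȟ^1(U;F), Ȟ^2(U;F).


Ȟ^0(U;F) ≅ 0,  Ȟ^1(U;F) ≅ Z ⊕ Z/2,  Ȟ^2(U;F) ≅ 0

nerve simplices:
  A12={h} A13={b} A14={c,d} A15={i} A23={e} A45={a}
C dims 5,6; δ0: rk 5, SNF 1^4·2
degree 0: 5−5−0 = 0 → Ȟ^0 ≅ 0
degree 1: 6−0−5 = 1 plus torsion [2] → Ȟ^1 ≅ Z ⊕ Z/2
degree 2: 0−0−0 = 0 → Ȟ^2 ≅ 0
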